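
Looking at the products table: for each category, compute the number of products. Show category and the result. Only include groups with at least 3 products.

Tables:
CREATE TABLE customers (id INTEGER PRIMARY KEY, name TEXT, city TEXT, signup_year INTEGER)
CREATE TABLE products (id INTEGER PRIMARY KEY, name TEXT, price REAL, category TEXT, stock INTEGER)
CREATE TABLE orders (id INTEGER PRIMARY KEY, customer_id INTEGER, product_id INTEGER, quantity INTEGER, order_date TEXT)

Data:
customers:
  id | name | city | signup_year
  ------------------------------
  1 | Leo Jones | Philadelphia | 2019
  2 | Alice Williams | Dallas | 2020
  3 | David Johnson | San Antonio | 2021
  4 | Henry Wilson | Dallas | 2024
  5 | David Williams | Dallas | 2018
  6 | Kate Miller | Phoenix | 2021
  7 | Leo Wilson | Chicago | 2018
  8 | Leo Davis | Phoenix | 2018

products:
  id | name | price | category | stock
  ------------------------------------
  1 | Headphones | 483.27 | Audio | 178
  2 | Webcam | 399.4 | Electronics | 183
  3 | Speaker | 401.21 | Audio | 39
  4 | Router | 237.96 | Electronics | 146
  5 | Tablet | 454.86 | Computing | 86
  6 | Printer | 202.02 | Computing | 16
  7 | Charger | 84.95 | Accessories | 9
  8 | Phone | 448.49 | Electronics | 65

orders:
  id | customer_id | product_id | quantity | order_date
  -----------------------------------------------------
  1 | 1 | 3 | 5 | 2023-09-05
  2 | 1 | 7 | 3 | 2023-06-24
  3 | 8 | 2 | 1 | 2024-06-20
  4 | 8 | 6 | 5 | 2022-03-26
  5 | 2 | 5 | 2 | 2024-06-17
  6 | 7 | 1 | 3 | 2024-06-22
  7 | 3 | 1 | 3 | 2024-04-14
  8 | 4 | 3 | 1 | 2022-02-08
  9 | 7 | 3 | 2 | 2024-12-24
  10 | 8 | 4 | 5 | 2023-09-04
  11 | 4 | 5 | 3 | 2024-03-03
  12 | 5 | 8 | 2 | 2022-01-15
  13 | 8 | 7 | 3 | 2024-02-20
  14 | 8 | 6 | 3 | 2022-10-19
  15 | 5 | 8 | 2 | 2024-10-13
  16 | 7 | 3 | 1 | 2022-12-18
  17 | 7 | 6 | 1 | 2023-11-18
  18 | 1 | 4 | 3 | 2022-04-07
SELECT category, COUNT(*) AS n FROM products GROUP BY category HAVING COUNT(*) >= 3

Execution result:
category | n
Electronics | 3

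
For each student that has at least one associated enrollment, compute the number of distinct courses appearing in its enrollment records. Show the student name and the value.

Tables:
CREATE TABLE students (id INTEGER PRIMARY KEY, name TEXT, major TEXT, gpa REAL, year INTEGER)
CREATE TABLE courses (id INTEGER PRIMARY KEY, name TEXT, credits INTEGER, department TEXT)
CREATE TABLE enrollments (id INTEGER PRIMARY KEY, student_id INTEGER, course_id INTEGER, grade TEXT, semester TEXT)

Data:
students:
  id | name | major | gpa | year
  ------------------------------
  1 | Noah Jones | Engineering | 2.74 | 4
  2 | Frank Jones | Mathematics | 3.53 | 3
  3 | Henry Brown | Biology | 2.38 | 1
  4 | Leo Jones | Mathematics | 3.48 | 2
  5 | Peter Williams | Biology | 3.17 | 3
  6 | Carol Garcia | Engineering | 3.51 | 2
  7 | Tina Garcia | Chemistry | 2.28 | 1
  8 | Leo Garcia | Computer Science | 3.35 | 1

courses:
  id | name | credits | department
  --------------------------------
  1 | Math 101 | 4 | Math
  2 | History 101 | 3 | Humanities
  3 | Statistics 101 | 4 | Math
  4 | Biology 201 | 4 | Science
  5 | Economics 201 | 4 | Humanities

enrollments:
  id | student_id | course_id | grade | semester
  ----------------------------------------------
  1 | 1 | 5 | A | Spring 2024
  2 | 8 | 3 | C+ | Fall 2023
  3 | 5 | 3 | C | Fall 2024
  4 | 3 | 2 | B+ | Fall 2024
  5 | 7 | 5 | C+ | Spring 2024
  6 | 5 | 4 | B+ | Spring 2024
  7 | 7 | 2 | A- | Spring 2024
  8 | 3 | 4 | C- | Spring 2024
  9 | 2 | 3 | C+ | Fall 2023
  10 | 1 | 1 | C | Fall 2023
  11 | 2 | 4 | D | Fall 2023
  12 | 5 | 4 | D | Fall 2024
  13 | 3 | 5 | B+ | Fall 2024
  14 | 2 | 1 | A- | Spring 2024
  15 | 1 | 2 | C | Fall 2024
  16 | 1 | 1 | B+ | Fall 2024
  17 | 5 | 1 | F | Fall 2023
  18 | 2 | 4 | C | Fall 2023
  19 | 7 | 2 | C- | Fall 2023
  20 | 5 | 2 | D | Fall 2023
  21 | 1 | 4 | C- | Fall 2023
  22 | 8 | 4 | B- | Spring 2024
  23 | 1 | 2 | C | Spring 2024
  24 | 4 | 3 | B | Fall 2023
SELECT p.name, COUNT(DISTINCT c.course_id) AS distinct_course_count FROM enrollments c JOIN students p ON c.student_id = p.id GROUP BY p.id, p.name

Execution result:
name | distinct_course_count
Noah Jones | 4
Frank Jones | 3
Henry Brown | 3
Leo Jones | 1
Peter Williams | 4
Tina Garcia | 2
Leo Garcia | 2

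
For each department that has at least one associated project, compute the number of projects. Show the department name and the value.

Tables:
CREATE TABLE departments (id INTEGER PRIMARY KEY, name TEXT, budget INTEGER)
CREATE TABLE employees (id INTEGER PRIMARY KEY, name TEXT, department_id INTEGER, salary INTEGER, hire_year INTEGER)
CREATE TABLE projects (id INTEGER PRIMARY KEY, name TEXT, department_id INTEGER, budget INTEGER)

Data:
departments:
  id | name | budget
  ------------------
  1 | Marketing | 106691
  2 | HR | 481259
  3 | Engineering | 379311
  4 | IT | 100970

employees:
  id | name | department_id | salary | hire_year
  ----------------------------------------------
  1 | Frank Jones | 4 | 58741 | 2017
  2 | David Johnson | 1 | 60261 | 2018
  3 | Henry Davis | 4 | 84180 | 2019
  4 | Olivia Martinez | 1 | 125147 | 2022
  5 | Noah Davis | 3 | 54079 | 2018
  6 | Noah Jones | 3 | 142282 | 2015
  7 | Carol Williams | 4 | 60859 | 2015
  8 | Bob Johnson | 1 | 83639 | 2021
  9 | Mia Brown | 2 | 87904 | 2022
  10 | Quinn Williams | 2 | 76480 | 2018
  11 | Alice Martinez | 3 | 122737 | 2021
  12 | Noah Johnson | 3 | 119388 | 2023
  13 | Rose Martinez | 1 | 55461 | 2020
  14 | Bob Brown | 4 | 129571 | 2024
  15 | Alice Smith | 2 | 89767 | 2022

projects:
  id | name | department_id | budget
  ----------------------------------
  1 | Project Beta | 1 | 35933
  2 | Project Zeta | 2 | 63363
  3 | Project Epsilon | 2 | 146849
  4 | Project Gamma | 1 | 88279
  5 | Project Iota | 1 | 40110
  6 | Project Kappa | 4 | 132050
SELECT p.name, COUNT(*) AS n FROM projects c JOIN departments p ON c.department_id = p.id GROUP BY p.id, p.name

Execution result:
name | n
Marketing | 3
HR | 2
IT | 1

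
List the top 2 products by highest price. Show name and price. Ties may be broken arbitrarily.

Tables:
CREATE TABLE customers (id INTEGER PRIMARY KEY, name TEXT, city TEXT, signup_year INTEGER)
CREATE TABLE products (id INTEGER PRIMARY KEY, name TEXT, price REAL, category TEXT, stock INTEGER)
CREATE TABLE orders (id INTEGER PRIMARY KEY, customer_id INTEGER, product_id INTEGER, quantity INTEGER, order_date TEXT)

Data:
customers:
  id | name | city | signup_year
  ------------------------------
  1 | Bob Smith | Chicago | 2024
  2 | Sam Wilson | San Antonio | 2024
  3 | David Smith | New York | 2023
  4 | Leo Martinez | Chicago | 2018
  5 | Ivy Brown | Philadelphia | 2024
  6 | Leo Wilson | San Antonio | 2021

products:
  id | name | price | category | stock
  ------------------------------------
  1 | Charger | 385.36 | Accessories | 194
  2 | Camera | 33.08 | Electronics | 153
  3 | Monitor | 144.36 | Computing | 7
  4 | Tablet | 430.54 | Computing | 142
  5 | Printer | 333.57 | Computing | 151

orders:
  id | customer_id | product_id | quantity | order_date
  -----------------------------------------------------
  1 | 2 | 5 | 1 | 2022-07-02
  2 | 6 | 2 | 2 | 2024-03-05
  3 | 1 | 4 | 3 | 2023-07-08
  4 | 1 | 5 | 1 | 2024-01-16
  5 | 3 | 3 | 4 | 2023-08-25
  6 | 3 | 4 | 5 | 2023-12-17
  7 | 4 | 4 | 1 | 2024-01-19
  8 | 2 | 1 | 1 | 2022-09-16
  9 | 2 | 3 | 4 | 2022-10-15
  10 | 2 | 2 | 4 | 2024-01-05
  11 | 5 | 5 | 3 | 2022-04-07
SELECT name, price FROM products ORDER BY price DESC LIMIT 2

Execution result:
name | price
Tablet | 430.54
Charger | 385.36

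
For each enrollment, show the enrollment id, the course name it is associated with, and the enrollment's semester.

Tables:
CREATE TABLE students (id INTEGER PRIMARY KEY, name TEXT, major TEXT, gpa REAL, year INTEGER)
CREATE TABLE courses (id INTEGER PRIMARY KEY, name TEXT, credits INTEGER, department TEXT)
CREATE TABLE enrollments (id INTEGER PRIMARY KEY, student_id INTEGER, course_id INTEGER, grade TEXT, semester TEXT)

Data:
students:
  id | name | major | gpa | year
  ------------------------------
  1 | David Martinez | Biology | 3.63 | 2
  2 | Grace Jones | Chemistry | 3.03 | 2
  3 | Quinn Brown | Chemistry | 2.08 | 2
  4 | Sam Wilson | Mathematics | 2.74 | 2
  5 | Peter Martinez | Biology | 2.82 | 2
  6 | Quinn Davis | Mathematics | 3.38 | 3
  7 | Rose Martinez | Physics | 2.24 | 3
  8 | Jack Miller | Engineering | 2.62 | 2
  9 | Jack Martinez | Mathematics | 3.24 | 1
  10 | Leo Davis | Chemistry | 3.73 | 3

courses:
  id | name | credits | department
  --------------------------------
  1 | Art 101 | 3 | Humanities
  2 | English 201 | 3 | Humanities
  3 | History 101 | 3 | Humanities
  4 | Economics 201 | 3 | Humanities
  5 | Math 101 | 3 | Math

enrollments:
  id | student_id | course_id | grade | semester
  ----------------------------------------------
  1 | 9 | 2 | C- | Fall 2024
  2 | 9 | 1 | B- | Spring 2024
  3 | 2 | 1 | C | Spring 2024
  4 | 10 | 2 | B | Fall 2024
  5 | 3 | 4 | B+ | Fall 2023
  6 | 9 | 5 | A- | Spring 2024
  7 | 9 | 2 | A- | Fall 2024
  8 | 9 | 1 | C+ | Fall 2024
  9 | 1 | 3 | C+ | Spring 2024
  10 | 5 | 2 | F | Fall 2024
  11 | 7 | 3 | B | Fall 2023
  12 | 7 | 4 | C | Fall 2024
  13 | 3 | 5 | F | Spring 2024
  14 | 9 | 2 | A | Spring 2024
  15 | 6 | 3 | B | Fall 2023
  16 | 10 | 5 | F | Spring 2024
SELECT c.id, p.name AS course, c.semester FROM enrollments c JOIN courses p ON c.course_id = p.id

Execution result:
id | course | semester
1 | English 201 | Fall 2024
2 | Art 101 | Spring 2024
3 | Art 101 | Spring 2024
4 | English 201 | Fall 2024
5 | Economics 201 | Fall 2023
6 | Math 101 | Spring 2024
7 | English 201 | Fall 2024
8 | Art 101 | Fall 2024
9 | History 101 | Spring 2024
10 | English 201 | Fall 2024
11 | History 101 | Fall 2023
12 | Economics 201 | Fall 2024
13 | Math 101 | Spring 2024
14 | English 201 | Spring 2024
15 | History 101 | Fall 2023
16 | Math 101 | Spring 2024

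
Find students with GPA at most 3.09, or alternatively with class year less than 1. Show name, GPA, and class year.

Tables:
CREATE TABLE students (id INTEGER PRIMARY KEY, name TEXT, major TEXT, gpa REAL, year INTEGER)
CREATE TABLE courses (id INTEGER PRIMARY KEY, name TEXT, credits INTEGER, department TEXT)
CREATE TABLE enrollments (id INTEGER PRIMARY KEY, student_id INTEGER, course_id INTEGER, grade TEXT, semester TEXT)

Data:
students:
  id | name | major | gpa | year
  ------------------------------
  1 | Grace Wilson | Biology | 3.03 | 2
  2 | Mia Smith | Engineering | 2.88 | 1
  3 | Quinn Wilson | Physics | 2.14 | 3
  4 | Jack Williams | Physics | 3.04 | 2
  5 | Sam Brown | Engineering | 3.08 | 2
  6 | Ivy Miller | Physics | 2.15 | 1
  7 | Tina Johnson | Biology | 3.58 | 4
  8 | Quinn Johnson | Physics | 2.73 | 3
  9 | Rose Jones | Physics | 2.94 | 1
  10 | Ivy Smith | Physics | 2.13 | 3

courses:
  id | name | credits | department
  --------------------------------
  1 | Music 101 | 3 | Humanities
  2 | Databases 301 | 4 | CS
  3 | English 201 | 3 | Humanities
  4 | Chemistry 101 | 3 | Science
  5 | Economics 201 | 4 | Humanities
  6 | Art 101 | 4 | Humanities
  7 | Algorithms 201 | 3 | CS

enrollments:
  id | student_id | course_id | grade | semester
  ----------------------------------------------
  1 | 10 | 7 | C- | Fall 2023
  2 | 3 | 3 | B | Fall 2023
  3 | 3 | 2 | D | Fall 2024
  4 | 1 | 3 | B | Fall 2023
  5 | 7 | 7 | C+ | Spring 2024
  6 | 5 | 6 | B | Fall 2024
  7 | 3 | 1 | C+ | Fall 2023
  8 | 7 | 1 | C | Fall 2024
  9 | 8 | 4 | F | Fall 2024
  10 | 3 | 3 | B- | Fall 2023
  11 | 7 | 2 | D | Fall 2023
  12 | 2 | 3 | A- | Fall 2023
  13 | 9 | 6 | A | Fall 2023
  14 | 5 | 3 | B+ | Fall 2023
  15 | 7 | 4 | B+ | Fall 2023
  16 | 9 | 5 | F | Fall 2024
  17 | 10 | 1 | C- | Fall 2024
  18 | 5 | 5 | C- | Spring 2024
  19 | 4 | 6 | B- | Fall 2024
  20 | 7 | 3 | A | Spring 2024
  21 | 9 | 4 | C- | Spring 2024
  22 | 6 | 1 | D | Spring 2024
SELECT name, gpa, year FROM students WHERE gpa <= 3.09 OR year < 1

Execution result:
name | gpa | year
Grace Wilson | 3.03 | 2
Mia Smith | 2.88 | 1
Quinn Wilson | 2.14 | 3
Jack Williams | 3.04 | 2
Sam Brown | 3.08 | 2
Ivy Miller | 2.15 | 1
Quinn Johnson | 2.73 | 3
Rose Jones | 2.94 | 1
Ivy Smith | 2.13 | 3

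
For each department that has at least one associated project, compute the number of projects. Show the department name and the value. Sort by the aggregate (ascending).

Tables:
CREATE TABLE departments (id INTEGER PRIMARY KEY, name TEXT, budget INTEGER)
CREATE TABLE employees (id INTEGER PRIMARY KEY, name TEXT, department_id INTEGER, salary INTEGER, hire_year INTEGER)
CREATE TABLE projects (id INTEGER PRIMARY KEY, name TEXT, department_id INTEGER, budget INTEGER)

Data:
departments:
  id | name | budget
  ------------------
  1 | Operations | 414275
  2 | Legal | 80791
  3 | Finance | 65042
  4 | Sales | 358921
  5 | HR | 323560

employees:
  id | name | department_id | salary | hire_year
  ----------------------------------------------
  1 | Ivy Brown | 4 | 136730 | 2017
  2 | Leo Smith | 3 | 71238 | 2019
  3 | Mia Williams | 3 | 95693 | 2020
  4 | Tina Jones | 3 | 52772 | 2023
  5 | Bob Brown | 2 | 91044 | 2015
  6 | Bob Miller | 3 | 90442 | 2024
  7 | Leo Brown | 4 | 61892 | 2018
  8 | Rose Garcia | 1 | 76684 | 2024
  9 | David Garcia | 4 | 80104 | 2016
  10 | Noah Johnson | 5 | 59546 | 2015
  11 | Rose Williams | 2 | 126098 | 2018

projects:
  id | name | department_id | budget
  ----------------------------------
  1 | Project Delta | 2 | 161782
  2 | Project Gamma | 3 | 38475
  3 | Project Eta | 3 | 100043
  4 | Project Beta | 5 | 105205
SELECT p.name, COUNT(*) AS n FROM projects c JOIN departments p ON c.department_id = p.id GROUP BY p.id, p.name ORDER BY n ASC

Execution result:
name | n
Legal | 1
HR | 1
Finance | 2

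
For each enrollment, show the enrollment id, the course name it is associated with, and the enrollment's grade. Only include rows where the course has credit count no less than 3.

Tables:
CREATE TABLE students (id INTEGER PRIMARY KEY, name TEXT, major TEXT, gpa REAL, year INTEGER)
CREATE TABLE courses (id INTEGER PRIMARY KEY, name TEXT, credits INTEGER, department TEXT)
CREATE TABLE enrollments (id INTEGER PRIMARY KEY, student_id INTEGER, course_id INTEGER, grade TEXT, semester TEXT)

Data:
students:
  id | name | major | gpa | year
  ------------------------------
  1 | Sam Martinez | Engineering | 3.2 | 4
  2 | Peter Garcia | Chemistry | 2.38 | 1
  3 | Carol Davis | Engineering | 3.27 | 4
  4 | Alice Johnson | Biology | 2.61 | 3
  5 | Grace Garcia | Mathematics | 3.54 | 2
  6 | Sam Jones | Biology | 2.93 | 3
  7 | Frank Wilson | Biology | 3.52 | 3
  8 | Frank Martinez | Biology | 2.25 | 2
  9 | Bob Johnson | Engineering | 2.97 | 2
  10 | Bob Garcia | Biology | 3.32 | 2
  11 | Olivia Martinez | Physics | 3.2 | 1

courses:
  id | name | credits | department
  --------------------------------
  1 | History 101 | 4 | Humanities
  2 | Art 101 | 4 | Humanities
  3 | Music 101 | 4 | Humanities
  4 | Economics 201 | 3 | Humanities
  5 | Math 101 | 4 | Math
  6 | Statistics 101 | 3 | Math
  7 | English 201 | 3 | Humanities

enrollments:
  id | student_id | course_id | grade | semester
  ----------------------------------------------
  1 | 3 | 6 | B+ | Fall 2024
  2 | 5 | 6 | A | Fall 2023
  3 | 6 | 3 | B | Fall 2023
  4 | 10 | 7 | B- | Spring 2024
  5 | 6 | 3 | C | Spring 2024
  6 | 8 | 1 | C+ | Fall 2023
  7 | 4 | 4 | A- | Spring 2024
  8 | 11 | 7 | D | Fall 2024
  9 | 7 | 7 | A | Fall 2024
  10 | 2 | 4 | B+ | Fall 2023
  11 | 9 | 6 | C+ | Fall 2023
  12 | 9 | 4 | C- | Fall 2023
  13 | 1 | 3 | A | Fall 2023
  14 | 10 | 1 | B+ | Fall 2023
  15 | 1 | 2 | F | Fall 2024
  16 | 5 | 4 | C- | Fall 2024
SELECT c.id, p.name AS course, c.grade FROM enrollments c JOIN courses p ON c.course_id = p.id WHERE p.credits >= 3

Execution result:
id | course | grade
1 | Statistics 101 | B+
2 | Statistics 101 | A
3 | Music 101 | B
4 | English 201 | B-
5 | Music 101 | C
6 | History 101 | C+
7 | Economics 201 | A-
8 | English 201 | D
9 | English 201 | A
10 | Economics 201 | B+
11 | Statistics 101 | C+
12 | Economics 201 | C-
13 | Music 101 | A
14 | History 101 | B+
15 | Art 101 | F
16 | Economics 201 | C-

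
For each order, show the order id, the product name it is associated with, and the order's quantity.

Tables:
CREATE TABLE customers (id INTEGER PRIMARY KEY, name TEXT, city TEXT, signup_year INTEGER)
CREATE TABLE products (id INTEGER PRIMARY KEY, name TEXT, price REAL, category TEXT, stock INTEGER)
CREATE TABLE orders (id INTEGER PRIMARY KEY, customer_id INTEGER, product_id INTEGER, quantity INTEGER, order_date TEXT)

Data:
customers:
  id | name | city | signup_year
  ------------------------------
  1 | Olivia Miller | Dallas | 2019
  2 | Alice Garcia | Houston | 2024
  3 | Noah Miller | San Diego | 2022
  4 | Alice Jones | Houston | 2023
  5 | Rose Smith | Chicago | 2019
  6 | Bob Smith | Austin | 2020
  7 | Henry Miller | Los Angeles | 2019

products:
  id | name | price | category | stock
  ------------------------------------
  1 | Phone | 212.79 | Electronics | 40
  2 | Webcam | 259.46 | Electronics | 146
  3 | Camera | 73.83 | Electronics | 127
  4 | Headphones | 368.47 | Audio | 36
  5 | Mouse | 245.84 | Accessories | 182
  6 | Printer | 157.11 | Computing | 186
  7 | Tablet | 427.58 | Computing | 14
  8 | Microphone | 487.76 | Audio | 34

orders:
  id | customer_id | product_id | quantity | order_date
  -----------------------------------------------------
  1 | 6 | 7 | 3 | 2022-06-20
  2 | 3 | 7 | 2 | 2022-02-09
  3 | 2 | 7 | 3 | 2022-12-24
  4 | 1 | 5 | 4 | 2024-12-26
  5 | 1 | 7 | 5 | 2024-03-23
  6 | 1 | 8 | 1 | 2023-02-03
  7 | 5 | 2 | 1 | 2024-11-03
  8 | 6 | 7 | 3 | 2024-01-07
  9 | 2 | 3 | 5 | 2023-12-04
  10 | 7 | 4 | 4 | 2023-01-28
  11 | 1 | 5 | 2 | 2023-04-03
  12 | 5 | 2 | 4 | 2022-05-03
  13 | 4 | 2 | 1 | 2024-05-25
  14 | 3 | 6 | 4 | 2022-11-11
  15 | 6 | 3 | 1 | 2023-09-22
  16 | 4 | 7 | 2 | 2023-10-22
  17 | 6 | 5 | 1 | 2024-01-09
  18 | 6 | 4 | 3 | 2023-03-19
SELECT c.id, p.name AS product, c.quantity FROM orders c JOIN products p ON c.product_id = p.id

Execution result:
id | product | quantity
1 | Tablet | 3
2 | Tablet | 2
3 | Tablet | 3
4 | Mouse | 4
5 | Tablet | 5
6 | Microphone | 1
7 | Webcam | 1
8 | Tablet | 3
9 | Camera | 5
10 | Headphones | 4
11 | Mouse | 2
12 | Webcam | 4
13 | Webcam | 1
14 | Printer | 4
15 | Camera | 1
16 | Tablet | 2
17 | Mouse | 1
18 | Headphones | 3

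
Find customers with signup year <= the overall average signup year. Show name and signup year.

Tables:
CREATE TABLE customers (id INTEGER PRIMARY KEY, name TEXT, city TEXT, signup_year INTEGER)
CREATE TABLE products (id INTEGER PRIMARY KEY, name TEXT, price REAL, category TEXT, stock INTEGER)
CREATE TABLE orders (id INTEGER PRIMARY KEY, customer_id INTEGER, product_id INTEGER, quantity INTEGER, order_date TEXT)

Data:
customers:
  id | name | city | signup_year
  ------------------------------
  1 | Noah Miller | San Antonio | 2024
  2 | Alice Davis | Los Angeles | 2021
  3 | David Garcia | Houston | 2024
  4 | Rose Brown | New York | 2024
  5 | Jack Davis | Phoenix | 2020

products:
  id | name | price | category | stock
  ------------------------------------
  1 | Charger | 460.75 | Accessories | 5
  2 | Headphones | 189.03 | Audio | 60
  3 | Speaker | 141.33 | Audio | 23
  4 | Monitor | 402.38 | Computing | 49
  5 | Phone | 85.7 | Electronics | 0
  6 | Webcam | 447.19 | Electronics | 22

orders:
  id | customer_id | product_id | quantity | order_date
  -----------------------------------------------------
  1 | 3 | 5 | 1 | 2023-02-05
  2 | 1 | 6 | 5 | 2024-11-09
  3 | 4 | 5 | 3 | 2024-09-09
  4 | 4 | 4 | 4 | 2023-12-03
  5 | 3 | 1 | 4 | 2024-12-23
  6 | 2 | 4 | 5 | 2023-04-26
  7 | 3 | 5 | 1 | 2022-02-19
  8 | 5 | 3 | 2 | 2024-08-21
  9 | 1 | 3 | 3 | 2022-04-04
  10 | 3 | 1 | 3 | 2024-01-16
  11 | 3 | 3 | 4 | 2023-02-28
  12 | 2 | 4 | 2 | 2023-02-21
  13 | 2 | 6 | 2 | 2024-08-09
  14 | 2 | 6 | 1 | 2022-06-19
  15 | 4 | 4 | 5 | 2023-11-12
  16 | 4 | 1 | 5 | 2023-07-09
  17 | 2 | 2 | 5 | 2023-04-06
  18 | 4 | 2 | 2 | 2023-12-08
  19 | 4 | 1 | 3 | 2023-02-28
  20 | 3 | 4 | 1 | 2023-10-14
SELECT name, signup_year FROM customers WHERE signup_year <= (SELECT AVG(signup_year) FROM customers)

Execution result:
name | signup_year
Alice Davis | 2021
Jack Davis | 2020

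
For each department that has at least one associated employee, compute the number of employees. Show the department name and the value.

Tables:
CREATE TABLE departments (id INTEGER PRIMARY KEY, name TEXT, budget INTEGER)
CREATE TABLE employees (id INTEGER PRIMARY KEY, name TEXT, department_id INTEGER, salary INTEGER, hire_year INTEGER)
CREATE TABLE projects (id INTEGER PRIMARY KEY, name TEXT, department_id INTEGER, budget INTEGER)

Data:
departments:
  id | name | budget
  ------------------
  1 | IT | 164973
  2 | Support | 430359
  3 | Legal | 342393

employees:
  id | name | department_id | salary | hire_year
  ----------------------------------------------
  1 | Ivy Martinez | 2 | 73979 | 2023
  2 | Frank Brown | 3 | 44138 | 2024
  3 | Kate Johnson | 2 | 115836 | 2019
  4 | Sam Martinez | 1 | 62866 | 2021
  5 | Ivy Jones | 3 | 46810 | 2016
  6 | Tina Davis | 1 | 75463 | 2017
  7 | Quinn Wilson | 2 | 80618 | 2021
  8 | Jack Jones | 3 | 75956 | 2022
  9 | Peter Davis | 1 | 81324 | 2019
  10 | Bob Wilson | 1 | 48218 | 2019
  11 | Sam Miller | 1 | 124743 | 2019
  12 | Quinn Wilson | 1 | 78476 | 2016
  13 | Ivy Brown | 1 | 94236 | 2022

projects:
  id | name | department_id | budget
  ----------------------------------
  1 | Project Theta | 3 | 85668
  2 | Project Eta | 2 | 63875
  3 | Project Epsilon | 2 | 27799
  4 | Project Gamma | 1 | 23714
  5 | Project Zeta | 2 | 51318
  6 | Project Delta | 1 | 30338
SELECT p.name, COUNT(*) AS n FROM employees c JOIN departments p ON c.department_id = p.id GROUP BY p.id, p.name

Execution result:
name | n
IT | 7
Support | 3
Legal | 3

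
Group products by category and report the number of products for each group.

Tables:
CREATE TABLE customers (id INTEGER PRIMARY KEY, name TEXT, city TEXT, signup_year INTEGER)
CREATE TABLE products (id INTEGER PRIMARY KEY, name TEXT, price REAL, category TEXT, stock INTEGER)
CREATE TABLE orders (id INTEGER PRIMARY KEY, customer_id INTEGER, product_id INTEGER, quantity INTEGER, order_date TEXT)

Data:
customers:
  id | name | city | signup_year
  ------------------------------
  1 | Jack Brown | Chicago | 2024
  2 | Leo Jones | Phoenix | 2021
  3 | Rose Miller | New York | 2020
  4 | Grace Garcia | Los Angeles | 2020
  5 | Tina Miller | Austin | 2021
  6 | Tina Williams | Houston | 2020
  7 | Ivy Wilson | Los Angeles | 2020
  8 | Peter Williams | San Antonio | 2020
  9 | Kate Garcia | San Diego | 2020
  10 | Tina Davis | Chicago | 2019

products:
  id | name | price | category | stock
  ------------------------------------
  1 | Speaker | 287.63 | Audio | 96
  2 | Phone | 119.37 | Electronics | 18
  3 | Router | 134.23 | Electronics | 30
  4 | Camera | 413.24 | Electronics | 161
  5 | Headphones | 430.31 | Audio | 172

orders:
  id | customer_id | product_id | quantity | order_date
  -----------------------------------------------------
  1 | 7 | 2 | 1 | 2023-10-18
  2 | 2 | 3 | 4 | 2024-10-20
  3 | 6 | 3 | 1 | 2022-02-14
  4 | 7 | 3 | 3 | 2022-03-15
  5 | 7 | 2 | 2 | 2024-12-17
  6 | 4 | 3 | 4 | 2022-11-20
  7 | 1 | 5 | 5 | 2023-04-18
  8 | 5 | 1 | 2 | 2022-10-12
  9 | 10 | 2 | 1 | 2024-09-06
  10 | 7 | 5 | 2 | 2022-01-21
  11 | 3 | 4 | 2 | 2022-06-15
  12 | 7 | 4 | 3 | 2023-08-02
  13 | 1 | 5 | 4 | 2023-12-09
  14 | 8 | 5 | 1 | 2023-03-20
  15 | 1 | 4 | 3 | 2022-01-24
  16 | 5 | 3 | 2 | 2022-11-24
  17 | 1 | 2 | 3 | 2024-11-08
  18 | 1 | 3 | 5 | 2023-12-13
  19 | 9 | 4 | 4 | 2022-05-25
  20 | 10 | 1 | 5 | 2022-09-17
SELECT category, COUNT(*) AS n FROM products GROUP BY category

Execution result:
category | n
Audio | 2
Electronics | 3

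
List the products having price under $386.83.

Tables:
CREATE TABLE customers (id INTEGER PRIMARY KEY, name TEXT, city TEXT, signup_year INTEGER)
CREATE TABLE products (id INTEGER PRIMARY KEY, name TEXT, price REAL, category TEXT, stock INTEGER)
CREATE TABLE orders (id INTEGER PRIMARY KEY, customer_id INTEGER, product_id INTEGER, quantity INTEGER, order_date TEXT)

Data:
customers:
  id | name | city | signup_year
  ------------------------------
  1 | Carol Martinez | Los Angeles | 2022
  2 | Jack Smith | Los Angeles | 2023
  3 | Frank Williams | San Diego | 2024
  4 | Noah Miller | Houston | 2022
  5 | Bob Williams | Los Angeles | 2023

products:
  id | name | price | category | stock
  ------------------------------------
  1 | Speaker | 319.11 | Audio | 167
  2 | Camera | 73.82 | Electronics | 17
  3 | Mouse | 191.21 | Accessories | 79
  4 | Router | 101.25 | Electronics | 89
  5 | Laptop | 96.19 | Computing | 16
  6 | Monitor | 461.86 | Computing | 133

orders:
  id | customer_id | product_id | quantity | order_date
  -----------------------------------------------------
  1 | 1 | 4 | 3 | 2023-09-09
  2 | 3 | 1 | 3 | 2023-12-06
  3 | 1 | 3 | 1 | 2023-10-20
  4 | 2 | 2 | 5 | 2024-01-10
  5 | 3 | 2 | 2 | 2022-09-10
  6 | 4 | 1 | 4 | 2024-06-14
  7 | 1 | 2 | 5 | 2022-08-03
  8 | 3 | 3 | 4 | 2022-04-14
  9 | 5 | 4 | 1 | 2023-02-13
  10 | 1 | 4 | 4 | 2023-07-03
SELECT name, price FROM products WHERE price < 386.83

Execution result:
name | price
Speaker | 319.11
Camera | 73.82
Mouse | 191.21
Router | 101.25
Laptop | 96.19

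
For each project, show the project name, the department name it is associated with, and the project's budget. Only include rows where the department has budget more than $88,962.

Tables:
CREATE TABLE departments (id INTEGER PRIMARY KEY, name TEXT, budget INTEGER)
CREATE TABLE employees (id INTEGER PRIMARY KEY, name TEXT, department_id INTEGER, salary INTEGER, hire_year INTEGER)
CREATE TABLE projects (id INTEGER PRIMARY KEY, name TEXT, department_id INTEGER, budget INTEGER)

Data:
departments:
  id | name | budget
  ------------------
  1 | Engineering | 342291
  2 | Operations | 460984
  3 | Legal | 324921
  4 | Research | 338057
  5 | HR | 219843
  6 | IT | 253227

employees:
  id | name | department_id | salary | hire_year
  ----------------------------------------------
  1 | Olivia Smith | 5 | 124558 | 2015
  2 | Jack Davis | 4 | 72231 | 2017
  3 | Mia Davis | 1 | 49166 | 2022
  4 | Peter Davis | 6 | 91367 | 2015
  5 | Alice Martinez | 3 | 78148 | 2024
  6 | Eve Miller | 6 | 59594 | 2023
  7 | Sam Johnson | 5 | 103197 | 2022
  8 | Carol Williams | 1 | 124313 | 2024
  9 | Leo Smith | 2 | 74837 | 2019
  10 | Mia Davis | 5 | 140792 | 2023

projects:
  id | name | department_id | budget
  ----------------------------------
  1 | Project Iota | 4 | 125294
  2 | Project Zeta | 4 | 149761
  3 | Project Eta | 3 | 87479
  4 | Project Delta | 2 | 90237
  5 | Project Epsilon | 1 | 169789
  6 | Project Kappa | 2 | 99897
SELECT c.name, p.name AS department, c.budget FROM projects c JOIN departments p ON c.department_id = p.id WHERE p.budget > 88962

Execution result:
name | department | budget
Project Iota | Research | 125294
Project Zeta | Research | 149761
Project Eta | Legal | 87479
Project Delta | Operations | 90237
Project Epsilon | Engineering | 169789
Project Kappa | Operations | 99897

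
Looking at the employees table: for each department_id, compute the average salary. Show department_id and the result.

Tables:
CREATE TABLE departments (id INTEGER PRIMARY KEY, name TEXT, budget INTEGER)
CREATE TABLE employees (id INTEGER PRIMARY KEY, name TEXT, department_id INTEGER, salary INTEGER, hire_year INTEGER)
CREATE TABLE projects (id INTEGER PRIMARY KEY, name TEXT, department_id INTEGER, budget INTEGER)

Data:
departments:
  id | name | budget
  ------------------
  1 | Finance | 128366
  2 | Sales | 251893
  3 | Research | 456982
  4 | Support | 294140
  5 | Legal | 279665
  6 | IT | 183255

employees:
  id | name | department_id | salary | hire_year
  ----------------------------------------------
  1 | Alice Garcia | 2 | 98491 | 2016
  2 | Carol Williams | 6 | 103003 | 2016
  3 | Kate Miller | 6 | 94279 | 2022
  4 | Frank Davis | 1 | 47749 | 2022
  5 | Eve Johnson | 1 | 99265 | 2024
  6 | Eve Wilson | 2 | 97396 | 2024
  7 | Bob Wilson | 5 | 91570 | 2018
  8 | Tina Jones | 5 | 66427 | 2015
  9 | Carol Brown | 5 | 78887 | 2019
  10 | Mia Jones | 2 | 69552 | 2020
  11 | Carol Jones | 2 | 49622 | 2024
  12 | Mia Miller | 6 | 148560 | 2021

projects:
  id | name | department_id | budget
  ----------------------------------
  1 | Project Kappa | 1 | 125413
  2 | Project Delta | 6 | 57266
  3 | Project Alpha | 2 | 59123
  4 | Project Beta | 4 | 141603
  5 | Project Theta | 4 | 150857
SELECT department_id, AVG(salary) AS avg_salary FROM employees GROUP BY department_id

Execution result:
department_id | avg_salary
1 | 73507.00
2 | 78765.25
5 | 78961.33
6 | 115280.67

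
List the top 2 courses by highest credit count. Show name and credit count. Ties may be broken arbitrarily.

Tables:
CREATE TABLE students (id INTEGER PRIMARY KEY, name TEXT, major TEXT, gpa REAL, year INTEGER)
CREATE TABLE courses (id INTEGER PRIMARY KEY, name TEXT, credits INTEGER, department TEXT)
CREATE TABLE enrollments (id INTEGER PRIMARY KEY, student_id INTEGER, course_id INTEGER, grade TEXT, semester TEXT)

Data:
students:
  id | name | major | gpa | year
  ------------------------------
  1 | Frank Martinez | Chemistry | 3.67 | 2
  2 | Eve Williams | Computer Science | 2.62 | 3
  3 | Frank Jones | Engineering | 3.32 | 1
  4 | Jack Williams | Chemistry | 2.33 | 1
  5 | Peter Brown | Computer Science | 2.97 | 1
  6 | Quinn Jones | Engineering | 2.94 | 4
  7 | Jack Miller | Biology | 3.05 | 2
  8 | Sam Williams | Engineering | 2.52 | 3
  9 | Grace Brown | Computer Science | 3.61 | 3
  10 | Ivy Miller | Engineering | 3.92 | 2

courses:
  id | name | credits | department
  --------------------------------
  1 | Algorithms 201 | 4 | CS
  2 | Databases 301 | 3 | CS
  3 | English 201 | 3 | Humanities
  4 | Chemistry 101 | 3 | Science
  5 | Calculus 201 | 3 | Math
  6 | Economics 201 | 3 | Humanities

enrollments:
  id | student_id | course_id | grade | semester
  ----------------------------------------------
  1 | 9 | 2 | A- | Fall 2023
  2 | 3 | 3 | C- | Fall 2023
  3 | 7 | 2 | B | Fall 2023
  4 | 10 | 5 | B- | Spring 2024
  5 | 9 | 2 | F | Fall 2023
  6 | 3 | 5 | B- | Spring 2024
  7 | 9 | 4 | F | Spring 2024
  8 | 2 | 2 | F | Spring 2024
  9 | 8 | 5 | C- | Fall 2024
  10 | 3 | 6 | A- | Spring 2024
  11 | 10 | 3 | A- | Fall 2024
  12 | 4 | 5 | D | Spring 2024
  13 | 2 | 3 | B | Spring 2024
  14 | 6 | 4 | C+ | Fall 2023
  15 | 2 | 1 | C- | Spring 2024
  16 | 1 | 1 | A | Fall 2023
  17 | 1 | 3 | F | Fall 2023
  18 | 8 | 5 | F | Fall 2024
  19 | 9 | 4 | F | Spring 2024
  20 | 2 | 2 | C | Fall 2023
SELECT name, credits FROM courses ORDER BY credits DESC LIMIT 2

Execution result:
name | credits
Algorithms 201 | 4
Databases 301 | 3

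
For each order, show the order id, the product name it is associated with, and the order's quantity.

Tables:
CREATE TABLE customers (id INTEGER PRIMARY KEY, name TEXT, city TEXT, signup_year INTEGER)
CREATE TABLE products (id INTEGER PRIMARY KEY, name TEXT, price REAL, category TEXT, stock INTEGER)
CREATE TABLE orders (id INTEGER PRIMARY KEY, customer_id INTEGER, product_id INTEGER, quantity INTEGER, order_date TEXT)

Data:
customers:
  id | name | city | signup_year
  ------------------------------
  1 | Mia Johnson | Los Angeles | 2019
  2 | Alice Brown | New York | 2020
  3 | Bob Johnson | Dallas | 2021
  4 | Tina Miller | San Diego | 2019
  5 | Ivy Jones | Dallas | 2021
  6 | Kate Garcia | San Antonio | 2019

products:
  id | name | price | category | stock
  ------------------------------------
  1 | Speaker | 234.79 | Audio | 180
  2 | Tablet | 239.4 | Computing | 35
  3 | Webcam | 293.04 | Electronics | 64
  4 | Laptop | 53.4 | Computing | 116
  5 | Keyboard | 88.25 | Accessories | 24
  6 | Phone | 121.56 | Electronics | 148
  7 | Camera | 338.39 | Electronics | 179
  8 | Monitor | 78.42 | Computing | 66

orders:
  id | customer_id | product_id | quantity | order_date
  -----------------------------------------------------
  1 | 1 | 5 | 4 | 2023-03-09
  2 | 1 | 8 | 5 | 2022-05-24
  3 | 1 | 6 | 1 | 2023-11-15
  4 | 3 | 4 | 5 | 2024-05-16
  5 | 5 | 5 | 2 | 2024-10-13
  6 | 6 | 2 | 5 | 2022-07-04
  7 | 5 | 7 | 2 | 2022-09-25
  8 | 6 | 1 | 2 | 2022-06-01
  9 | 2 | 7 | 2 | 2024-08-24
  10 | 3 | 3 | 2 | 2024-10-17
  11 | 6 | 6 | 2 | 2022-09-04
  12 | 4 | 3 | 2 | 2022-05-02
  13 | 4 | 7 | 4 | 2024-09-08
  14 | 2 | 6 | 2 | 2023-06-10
SELECT c.id, p.name AS product, c.quantity FROM orders c JOIN products p ON c.product_id = p.id

Execution result:
id | product | quantity
1 | Keyboard | 4
2 | Monitor | 5
3 | Phone | 1
4 | Laptop | 5
5 | Keyboard | 2
6 | Tablet | 5
7 | Camera | 2
8 | Speaker | 2
9 | Camera | 2
10 | Webcam | 2
11 | Phone | 2
12 | Webcam | 2
13 | Camera | 4
14 | Phone | 2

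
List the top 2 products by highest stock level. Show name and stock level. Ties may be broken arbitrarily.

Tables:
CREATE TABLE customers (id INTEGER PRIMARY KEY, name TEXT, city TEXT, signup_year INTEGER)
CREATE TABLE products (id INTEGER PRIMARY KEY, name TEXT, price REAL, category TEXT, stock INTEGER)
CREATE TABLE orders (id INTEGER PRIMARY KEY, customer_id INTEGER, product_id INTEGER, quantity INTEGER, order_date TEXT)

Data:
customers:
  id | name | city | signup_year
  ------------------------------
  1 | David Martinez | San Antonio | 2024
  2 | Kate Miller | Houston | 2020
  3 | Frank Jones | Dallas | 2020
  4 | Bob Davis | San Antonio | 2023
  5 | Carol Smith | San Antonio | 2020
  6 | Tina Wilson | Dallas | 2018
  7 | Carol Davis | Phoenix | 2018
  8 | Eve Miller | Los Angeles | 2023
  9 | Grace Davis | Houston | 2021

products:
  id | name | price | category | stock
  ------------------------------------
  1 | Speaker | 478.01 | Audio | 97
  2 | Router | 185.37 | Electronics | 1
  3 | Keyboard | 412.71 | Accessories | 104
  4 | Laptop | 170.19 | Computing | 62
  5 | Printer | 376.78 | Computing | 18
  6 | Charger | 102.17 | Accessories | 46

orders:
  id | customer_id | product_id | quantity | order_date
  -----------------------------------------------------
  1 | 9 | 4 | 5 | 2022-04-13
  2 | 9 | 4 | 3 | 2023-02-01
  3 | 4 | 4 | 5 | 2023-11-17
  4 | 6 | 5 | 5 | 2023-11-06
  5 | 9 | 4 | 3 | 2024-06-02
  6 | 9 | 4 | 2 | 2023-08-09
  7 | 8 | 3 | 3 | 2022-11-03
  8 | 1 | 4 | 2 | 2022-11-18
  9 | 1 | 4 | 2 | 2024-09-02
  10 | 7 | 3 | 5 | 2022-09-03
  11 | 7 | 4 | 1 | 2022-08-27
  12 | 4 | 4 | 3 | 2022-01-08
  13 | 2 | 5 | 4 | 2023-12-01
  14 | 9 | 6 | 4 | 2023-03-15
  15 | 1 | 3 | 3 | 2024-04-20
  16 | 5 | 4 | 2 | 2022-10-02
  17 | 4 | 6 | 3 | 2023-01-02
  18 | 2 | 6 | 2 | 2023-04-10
SELECT name, stock FROM products ORDER BY stock DESC LIMIT 2

Execution result:
name | stock
Keyboard | 104
Speaker | 97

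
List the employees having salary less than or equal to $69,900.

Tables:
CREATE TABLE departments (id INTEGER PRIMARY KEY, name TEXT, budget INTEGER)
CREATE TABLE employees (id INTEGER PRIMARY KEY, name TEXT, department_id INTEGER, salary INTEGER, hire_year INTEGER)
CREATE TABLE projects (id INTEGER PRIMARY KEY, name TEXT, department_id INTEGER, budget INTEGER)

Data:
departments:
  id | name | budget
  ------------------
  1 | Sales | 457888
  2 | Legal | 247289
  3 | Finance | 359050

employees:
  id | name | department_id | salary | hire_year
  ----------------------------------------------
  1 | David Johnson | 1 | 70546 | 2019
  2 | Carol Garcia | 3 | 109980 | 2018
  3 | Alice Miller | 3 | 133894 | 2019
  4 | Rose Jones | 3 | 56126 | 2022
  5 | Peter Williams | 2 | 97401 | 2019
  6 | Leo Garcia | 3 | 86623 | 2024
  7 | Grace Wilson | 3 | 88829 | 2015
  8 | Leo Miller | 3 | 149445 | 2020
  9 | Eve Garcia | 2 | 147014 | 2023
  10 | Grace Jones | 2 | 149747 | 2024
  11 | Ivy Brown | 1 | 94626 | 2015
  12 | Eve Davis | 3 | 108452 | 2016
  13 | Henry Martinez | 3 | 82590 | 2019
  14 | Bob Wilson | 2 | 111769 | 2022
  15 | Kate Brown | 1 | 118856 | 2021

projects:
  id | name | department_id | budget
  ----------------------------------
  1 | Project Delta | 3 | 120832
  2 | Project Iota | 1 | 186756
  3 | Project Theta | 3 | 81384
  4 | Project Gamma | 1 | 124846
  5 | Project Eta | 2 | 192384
SELECT name, salary FROM employees WHERE salary <= 69900

Execution result:
name | salary
Rose Jones | 56126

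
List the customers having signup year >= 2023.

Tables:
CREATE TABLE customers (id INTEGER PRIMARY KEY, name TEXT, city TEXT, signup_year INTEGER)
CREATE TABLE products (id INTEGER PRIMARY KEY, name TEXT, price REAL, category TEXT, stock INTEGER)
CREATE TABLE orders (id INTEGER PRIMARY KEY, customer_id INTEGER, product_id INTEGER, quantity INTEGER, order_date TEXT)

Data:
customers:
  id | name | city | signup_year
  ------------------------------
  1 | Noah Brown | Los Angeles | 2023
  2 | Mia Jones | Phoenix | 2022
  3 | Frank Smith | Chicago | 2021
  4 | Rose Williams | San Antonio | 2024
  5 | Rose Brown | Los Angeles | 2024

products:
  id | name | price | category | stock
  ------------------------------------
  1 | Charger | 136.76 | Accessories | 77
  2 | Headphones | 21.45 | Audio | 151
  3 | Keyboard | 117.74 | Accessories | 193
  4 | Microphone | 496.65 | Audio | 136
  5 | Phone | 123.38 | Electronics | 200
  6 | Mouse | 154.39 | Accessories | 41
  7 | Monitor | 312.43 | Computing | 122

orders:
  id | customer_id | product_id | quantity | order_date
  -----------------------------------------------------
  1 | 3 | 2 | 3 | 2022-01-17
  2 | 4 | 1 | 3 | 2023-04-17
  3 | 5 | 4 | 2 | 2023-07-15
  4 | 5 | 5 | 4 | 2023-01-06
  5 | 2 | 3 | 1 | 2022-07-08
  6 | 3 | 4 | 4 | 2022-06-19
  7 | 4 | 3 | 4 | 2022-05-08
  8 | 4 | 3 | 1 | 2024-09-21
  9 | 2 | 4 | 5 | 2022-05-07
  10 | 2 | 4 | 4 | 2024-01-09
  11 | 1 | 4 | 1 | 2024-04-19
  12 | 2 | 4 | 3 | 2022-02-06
SELECT name, signup_year FROM customers WHERE signup_year >= 2023

Execution result:
name | signup_year
Noah Brown | 2023
Rose Williams | 2024
Rose Brown | 2024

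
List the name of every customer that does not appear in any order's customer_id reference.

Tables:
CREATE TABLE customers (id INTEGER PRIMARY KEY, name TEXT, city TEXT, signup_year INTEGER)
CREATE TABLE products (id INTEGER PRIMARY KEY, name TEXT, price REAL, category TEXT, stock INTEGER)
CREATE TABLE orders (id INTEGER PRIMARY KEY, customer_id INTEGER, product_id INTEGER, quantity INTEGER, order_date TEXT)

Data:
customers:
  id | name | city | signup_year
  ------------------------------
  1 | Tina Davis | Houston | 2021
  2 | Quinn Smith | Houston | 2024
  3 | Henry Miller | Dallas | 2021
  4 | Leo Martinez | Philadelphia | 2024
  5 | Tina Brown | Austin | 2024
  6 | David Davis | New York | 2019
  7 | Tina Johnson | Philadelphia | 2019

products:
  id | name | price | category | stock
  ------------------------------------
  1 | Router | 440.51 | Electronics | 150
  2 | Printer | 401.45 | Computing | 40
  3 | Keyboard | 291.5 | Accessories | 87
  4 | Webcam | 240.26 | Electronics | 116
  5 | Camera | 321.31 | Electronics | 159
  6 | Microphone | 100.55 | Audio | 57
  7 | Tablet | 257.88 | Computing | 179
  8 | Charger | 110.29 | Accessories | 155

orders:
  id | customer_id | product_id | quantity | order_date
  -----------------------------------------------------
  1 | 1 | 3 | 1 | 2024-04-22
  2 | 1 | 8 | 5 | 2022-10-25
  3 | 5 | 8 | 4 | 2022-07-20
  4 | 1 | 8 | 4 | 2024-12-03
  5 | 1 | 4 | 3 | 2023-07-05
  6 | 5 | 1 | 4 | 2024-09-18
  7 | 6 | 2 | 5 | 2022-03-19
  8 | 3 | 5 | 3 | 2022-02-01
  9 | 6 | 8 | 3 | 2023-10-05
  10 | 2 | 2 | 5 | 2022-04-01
SELECT p.name FROM customers p LEFT JOIN orders c ON c.customer_id = p.id WHERE c.id IS NULL

Execution result:
name
Leo Martinez
Tina Johnson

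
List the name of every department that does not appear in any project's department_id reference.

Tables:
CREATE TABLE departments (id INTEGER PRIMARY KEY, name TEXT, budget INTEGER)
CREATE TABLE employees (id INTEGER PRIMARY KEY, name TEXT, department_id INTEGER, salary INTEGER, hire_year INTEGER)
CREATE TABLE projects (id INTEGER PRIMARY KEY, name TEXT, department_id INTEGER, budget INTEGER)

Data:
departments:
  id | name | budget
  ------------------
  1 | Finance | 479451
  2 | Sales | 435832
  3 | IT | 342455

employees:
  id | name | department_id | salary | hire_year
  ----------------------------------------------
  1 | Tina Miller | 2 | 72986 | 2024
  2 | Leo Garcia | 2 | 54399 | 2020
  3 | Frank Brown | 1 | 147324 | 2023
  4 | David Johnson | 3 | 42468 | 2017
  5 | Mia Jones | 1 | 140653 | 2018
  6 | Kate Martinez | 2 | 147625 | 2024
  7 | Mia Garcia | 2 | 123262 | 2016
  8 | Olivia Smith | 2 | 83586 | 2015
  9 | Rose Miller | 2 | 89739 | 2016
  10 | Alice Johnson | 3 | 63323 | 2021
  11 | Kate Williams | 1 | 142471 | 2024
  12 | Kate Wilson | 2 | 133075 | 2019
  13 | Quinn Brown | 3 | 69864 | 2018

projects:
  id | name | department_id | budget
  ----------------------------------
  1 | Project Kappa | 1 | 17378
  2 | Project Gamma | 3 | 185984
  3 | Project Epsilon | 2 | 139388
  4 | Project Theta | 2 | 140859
SELECT p.name FROM departments p LEFT JOIN projects c ON c.department_id = p.id WHERE c.id IS NULL

Execution result:
(no rows)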